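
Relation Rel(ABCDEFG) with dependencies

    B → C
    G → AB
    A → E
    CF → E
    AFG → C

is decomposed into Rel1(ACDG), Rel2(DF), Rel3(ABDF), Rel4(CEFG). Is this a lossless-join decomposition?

No

Chase test. Columns are ABCDEFG; row i has aⱼ where attribute j ∈ Reli, else bᵢⱼ.
Initial tableau (one row per fragment):
  row 1: a1 b12 a3 a4 b15 b16 a7
  row 2: b21 b22 b23 a4 b25 a6 b27
  row 3: a1 a2 b33 a4 b35 a6 b37
  row 4: b41 b42 a3 b44 a5 a6 a7
Rows 1 and 4 agree on G; apply G→AB and equate their AB entries.
Rows 1 and 3 agree on A; apply A→E and equate their E entries.
Rows 1 and 4 agree on A; apply A→E and equate their E entries.
No row becomes fully distinguished — the join is lossy.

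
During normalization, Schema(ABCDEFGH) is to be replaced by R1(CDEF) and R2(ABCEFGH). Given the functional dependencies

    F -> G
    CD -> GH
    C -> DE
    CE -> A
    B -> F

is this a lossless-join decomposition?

Common attributes: R1 ∩ R2 = {CEF}.
Closure of {CEF}: F → G applies, adding G; C → DE applies, adding D; CE → A applies, adding A; CD → GH applies, adding H. So (CEF)⁺ = {ACDEFGH}.
This closure contains every attribute of R1, so R1 ∩ R2 → R1. The join is lossless.

Yes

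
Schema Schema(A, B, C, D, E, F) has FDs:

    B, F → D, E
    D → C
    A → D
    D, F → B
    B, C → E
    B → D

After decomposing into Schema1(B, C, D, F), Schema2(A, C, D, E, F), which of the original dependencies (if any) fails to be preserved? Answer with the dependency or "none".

Check B, C → E: no single fragment contains all of {B, C, E}, and the restricted closure of {B, C} across the fragments never reaches {E}.
B, F → D, E is preserved.
D → C is preserved.
A → D is preserved.
D, F → B is preserved.
B → D is preserved.

B, C → E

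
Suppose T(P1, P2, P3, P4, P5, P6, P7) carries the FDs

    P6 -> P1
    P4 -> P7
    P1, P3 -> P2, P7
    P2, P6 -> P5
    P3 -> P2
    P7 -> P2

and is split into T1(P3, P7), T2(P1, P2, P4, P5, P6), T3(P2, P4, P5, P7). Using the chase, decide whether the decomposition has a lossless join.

Chase test. Columns are P1, P2, P3, P4, P5, P6, P7; row i has aⱼ where attribute j ∈ Ti, else bᵢⱼ.
Initial tableau (one row per fragment):
  row 1: b11 b12 a3 b14 b15 b16 a7
  row 2: a1 a2 b23 a4 a5 a6 b27
  row 3: b31 a2 b33 a4 a5 b36 a7
Rows 2 and 3 agree on P4; apply P4→P7 and equate their P7 entries.
Rows 1 and 2 agree on P7; apply P7→P2 and equate their P2 entries.
No row becomes fully distinguished — the join is lossy.

No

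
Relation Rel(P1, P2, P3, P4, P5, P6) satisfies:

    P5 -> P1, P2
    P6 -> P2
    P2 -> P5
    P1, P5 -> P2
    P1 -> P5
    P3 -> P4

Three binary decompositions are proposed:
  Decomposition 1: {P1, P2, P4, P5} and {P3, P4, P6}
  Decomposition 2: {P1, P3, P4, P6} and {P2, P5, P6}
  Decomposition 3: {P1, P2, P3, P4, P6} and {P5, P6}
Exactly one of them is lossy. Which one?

Decomposition 1

Decomposition 1: common = {P4}, closure = {P4} → lossy.
Decomposition 2: common = {P6}, closure = {P1, P2, P5, P6} → lossless.
Decomposition 3: common = {P6}, closure = {P1, P2, P5, P6} → lossless.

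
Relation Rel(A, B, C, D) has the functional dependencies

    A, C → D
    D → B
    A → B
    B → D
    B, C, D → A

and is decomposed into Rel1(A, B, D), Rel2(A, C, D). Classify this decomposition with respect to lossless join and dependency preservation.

Lossless test: (A, D)⁺ = {A, B, D}, which contains all of one fragment — lossless.
Dependency preservation: B, C, D → A is not contained in any single fragment, but the restricted closure of its left-hand side across the fragments still reaches the right-hand side; the remaining FDs each lie inside some fragment. All dependencies are preserved.

lossless and dependency-preserving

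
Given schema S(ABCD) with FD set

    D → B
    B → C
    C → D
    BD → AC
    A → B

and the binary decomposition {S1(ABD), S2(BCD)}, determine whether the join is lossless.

Yes

Common attributes: S1 ∩ S2 = {BD}.
Closure of {BD}: B → C applies, adding C; BD → AC applies, adding A. So (BD)⁺ = {ABCD}.
This closure contains every attribute of S1, so S1 ∩ S2 → S1. The join is lossless.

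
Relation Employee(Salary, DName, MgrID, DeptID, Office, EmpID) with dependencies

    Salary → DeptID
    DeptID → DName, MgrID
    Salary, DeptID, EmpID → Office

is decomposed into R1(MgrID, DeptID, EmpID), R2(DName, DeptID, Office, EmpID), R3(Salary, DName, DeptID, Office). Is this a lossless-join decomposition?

No

Chase test. Columns are Salary, DName, MgrID, DeptID, Office, EmpID; row i has aⱼ where attribute j ∈ Ri, else bᵢⱼ.
Initial tableau (one row per fragment):
  row 1: b11 b12 a3 a4 b15 a6
  row 2: b21 a2 b23 a4 a5 a6
  row 3: a1 a2 b33 a4 a5 b36
Rows 1 and 2 agree on DeptID; apply DeptID→DName, MgrID and equate their DName, MgrID entries.
Rows 1 and 3 agree on DeptID; apply DeptID→DName, MgrID and equate their DName, MgrID entries.
No row becomes fully distinguished — the join is lossy.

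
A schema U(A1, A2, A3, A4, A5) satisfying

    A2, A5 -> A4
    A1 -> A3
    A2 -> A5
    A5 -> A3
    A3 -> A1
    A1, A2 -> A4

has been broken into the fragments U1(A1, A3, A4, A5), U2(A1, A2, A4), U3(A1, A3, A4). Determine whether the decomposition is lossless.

Chase test. Columns are A1, A2, A3, A4, A5; row i has aⱼ where attribute j ∈ Ui, else bᵢⱼ.
Initial tableau (one row per fragment):
  row 1: a1 b12 a3 a4 a5
  row 2: a1 a2 b23 a4 b25
  row 3: a1 b32 a3 a4 b35
Rows 1 and 2 agree on A1; apply A1→A3 and equate their A3 entries.
No row becomes fully distinguished — the join is lossy.

No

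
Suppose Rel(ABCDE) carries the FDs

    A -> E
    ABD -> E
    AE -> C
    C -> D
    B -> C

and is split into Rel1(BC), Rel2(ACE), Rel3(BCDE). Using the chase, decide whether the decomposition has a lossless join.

Chase test. Columns are ABCDE; row i has aⱼ where attribute j ∈ Reli, else bᵢⱼ.
Initial tableau (one row per fragment):
  row 1: b11 a2 a3 b14 b15
  row 2: a1 b22 a3 b24 a5
  row 3: b31 a2 a3 a4 a5
Rows 1 and 2 agree on C; apply C→D and equate their D entries.
Rows 1 and 3 agree on C; apply C→D and equate their D entries.
No row becomes fully distinguished — the join is lossy.

No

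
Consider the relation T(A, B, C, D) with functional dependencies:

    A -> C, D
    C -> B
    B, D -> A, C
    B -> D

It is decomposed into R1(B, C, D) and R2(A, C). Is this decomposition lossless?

Yes

Common attributes: R1 ∩ R2 = {C}.
Closure of {C}: C → B applies, adding B; B → D applies, adding D; B, D → A, C applies, adding A. So (C)⁺ = {A, B, C, D}.
This closure contains every attribute of R1, so R1 ∩ R2 → R1. The join is lossless.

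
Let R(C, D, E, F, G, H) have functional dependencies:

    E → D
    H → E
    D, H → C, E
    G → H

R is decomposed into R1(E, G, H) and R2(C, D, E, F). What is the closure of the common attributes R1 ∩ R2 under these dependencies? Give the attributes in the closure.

D, E

R1 ∩ R2 = {E}.
E → D applies, adding D
Closure: {D, E}.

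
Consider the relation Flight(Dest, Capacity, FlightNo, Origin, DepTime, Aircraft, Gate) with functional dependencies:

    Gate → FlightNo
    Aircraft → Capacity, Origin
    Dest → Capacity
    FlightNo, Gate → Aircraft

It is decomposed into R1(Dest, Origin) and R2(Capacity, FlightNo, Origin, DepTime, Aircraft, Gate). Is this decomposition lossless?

Common attributes: R1 ∩ R2 = {Origin}.
No dependency enlarges {Origin}, so (Origin)⁺ = {Origin}.
The closure contains neither all of R1 = {Dest, Origin} nor all of R2 = {Capacity, FlightNo, Origin, DepTime, Aircraft, Gate}, so the common attributes are not a superkey of either fragment. The join is lossy.

No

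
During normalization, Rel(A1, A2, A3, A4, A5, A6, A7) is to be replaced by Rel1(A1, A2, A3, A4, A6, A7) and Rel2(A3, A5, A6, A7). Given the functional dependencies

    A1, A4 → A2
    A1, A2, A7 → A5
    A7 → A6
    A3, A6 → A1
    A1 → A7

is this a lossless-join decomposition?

Common attributes: Rel1 ∩ Rel2 = {A3, A6, A7}.
Closure of {A3, A6, A7}: A3, A6 → A1 applies, adding A1. So (A3, A6, A7)⁺ = {A1, A3, A6, A7}.
The closure contains neither all of Rel1 = {A1, A2, A3, A4, A6, A7} nor all of Rel2 = {A3, A5, A6, A7}, so the common attributes are not a superkey of either fragment. The join is lossy.

No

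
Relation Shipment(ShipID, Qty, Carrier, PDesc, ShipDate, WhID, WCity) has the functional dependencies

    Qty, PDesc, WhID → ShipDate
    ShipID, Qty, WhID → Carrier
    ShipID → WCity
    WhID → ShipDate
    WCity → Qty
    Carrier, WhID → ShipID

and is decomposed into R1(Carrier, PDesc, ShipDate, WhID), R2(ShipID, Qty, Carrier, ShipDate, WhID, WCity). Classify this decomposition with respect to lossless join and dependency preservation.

Lossless test: (Carrier, ShipDate, WhID)⁺ = {ShipID, Qty, Carrier, ShipDate, WhID, WCity}, which contains all of one fragment — lossless.
Dependency preservation: Qty, PDesc, WhID → ShipDate is not contained in any single fragment, but the restricted closure of its left-hand side across the fragments still reaches the right-hand side; the remaining FDs each lie inside some fragment. All dependencies are preserved.

lossless and dependency-preserving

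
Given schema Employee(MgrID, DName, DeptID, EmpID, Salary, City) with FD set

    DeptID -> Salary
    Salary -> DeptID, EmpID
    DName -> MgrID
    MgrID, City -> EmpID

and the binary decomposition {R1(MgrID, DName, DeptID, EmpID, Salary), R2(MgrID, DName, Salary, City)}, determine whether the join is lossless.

Common attributes: R1 ∩ R2 = {MgrID, DName, Salary}.
Closure of {MgrID, DName, Salary}: Salary → DeptID, EmpID applies, adding DeptID, EmpID. So (MgrID, DName, Salary)⁺ = {MgrID, DName, DeptID, EmpID, Salary}.
This closure contains every attribute of R1, so R1 ∩ R2 → R1. The join is lossless.

Yes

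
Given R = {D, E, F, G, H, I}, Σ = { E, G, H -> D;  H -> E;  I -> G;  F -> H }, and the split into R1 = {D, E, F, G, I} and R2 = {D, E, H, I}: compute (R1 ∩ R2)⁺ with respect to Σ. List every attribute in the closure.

D, E, G, I

R1 ∩ R2 = {D, E, I}.
I → G applies, adding G
Closure: {D, E, G, I}.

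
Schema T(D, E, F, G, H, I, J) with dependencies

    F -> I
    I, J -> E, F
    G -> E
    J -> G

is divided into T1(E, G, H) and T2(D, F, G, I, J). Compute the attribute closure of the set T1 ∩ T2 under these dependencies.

T1 ∩ T2 = {G}.
G → E applies, adding E
Closure: {E, G}.

E, G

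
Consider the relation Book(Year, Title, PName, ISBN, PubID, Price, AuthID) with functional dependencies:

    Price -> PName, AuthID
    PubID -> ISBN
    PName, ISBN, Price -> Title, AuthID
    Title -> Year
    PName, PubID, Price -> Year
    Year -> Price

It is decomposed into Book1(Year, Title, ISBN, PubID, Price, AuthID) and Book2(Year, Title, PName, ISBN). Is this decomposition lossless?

Yes

Common attributes: Book1 ∩ Book2 = {Year, Title, ISBN}.
Closure of {Year, Title, ISBN}: Year → Price applies, adding Price; Price → PName, AuthID applies, adding PName, AuthID. So (Year, Title, ISBN)⁺ = {Year, Title, PName, ISBN, Price, AuthID}.
This closure contains every attribute of Book2, so Book1 ∩ Book2 → Book2. The join is lossless.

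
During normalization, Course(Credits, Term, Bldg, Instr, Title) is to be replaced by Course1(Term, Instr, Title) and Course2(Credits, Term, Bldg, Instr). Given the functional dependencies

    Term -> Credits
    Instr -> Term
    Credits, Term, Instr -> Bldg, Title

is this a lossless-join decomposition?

Common attributes: Course1 ∩ Course2 = {Term, Instr}.
Closure of {Term, Instr}: Term → Credits applies, adding Credits; Credits, Term, Instr → Bldg, Title applies, adding Bldg, Title. So (Term, Instr)⁺ = {Credits, Term, Bldg, Instr, Title}.
This closure contains every attribute of Course1, so Course1 ∩ Course2 → Course1. The join is lossless.

Yes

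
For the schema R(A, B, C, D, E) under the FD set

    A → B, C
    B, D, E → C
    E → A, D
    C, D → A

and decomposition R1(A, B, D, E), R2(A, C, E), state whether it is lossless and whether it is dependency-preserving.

Lossless test: (A, E)⁺ = {A, B, C, D, E}, which contains all of one fragment — lossless.
Dependency preservation: the restricted closure of {C, D} across the fragments never reaches {A}, so C, D → A cannot be enforced without a join — not preserved.

lossless but not dependency-preserving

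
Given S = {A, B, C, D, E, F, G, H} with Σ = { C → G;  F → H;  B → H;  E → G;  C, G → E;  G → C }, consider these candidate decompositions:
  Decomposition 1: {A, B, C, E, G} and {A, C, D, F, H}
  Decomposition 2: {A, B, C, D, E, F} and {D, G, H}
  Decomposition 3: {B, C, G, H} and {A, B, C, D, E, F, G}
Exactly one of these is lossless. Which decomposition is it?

Decomposition 1: common = {A, C}, closure = {A, C, E, G} → lossy.
Decomposition 2: common = {D}, closure = {D} → lossy.
Decomposition 3: common = {B, C, G}, closure = {B, C, E, G, H} → lossless.

Decomposition 3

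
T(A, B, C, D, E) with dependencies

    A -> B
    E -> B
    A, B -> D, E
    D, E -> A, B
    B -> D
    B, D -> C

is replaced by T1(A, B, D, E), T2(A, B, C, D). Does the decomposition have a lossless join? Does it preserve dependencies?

lossless and dependency-preserving

Lossless test: (A, B, D)⁺ = {A, B, C, D, E}, which contains all of one fragment — lossless.
Dependency preservation: every FD's attributes lie within a single fragment, so each can be enforced locally — preserved.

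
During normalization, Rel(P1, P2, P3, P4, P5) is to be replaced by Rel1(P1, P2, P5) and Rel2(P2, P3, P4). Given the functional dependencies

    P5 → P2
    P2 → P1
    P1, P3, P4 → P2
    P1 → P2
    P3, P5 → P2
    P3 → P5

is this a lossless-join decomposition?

No

Common attributes: Rel1 ∩ Rel2 = {P2}.
Closure of {P2}: P2 → P1 applies, adding P1. So (P2)⁺ = {P1, P2}.
The closure contains neither all of Rel1 = {P1, P2, P5} nor all of Rel2 = {P2, P3, P4}, so the common attributes are not a superkey of either fragment. The join is lossy.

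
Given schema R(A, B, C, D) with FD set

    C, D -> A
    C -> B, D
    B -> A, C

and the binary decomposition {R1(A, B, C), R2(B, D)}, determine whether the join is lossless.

Common attributes: R1 ∩ R2 = {B}.
Closure of {B}: B → A, C applies, adding A, C; C → B, D applies, adding D. So (B)⁺ = {A, B, C, D}.
This closure contains every attribute of R1, so R1 ∩ R2 → R1. The join is lossless.

Yes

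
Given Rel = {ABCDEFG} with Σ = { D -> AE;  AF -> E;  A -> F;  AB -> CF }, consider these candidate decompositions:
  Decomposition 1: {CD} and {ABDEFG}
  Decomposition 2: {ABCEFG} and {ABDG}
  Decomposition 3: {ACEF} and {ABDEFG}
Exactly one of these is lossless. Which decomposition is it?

Decomposition 2

Decomposition 1: common = {D}, closure = {ADEF} → lossy.
Decomposition 2: common = {ABG}, closure = {ABCEFG} → lossless.
Decomposition 3: common = {AEF}, closure = {AEF} → lossy.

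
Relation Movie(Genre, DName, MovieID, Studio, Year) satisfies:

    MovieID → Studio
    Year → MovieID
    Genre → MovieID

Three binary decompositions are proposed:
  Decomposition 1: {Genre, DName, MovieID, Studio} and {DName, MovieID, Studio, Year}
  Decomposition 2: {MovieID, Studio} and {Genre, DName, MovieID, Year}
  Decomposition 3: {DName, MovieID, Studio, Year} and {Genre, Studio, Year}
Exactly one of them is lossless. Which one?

Decomposition 2

Decomposition 1: common = {DName, MovieID, Studio}, closure = {DName, MovieID, Studio} → lossy.
Decomposition 2: common = {MovieID}, closure = {MovieID, Studio} → lossless.
Decomposition 3: common = {Studio, Year}, closure = {MovieID, Studio, Year} → lossy.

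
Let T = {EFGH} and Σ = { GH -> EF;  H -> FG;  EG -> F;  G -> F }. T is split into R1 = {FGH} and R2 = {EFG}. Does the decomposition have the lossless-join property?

Common attributes: R1 ∩ R2 = {FG}.
No dependency enlarges {FG}, so (FG)⁺ = {FG}.
The closure contains neither all of R1 = {FGH} nor all of R2 = {EFG}, so the common attributes are not a superkey of either fragment. The join is lossy.

No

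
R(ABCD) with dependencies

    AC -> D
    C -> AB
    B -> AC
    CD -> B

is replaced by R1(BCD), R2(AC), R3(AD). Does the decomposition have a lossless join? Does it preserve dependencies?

lossless and dependency-preserving

Lossless test (chase): Rows 1 and 2 agree on C; apply C→AB and equate their AB entries. Rows 1 and 2 agree on AC; apply AC→D and equate their D entries. Row 1 is now all distinguished symbols — the join is lossless.
Dependency preservation: AC → D; C → AB; B → AC are not contained in any single fragment, but the restricted closure of each left-hand side across the fragments still reaches the right-hand side; the remaining FDs each lie inside some fragment. All dependencies are preserved.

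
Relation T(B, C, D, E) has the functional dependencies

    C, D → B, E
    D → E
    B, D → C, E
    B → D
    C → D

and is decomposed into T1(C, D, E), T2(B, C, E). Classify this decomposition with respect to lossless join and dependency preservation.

lossless and dependency-preserving

Lossless test: (C, E)⁺ = {B, C, D, E}, which contains all of one fragment — lossless.
Dependency preservation: C, D → B, E; B, D → C, E; B → D are not contained in any single fragment, but the restricted closure of each left-hand side across the fragments still reaches the right-hand side; the remaining FDs each lie inside some fragment. All dependencies are preserved.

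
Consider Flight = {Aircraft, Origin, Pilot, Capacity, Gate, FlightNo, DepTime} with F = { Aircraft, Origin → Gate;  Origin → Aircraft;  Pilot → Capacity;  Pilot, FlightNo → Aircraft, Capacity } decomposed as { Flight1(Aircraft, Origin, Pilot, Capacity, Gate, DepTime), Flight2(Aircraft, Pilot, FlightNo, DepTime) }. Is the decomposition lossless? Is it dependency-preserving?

Lossless test: (Aircraft, Pilot, DepTime)⁺ = {Aircraft, Pilot, Capacity, DepTime}, which is a superkey of neither fragment — lossy.
Dependency preservation: Pilot, FlightNo → Aircraft, Capacity is not contained in any single fragment, but the restricted closure of its left-hand side across the fragments still reaches the right-hand side; the remaining FDs each lie inside some fragment. All dependencies are preserved.

lossy but dependency-preserving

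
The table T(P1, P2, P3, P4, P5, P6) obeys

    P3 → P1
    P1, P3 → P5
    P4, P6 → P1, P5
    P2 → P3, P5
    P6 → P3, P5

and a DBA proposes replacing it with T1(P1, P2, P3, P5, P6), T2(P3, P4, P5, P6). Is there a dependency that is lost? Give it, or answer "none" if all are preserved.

P3 → P1 lies within T1.
P1, P3 → P5 lies within T1.
P4, P6 → P1, P5: restricted closure across fragments reaches P1, P5.
P2 → P3, P5 lies within T1.
P6 → P3, P5 lies within T1.
Every dependency is enforceable on the fragments, so the decomposition is dependency-preserving.

none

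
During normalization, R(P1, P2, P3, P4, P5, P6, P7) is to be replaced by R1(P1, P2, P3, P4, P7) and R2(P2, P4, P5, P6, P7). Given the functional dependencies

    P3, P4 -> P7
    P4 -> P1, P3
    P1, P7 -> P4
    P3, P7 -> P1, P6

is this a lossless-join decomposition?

Common attributes: R1 ∩ R2 = {P2, P4, P7}.
Closure of {P2, P4, P7}: P4 → P1, P3 applies, adding P1, P3; P3, P7 → P1, P6 applies, adding P6. So (P2, P4, P7)⁺ = {P1, P2, P3, P4, P6, P7}.
This closure contains every attribute of R1, so R1 ∩ R2 → R1. The join is lossless.

Yes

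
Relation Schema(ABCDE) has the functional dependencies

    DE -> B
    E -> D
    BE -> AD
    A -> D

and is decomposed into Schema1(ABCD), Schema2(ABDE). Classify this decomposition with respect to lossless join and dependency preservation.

lossy but dependency-preserving

Lossless test: (ABD)⁺ = {ABD}, which is a superkey of neither fragment — lossy.
Dependency preservation: every FD's attributes lie within a single fragment, so each can be enforced locally — preserved.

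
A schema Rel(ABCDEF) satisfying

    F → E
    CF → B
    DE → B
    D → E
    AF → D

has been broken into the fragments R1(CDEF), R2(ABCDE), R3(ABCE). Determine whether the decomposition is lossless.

No

Chase test. Columns are ABCDEF; row i has aⱼ where attribute j ∈ Ri, else bᵢⱼ.
Initial tableau (one row per fragment):
  row 1: b11 b12 a3 a4 a5 a6
  row 2: a1 a2 a3 a4 a5 b26
  row 3: a1 a2 a3 b34 a5 b36
Rows 1 and 2 agree on DE; apply DE→B and equate their B entries.
No row becomes fully distinguished — the join is lossy.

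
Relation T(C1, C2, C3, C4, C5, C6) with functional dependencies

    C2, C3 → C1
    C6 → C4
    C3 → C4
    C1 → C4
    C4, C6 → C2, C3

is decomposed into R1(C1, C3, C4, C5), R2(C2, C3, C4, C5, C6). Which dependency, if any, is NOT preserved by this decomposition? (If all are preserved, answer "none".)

C2, C3 → C1

Check C2, C3 → C1: no single fragment contains all of {C1, C2, C3}, and the restricted closure of {C2, C3} across the fragments never reaches {C1}.
C6 → C4 is preserved.
C3 → C4 is preserved.
C1 → C4 is preserved.
C4, C6 → C2, C3 is preserved.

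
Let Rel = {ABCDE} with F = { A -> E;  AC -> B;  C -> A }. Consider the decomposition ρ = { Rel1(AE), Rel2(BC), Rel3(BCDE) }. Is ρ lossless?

No

Chase test. Columns are ABCDE; row i has aⱼ where attribute j ∈ Reli, else bᵢⱼ.
Initial tableau (one row per fragment):
  row 1: a1 b12 b13 b14 a5
  row 2: b21 a2 a3 b24 b25
  row 3: b31 a2 a3 a4 a5
Rows 2 and 3 agree on C; apply C→A and equate their A entries.
Rows 2 and 3 agree on A; apply A→E and equate their E entries.
No row becomes fully distinguished — the join is lossy.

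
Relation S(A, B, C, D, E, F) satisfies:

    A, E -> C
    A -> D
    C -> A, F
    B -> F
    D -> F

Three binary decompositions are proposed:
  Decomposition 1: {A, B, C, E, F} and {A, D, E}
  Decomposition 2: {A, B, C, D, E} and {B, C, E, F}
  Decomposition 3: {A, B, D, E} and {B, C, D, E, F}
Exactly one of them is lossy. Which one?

Decomposition 3

Decomposition 1: common = {A, E}, closure = {A, C, D, E, F} → lossless.
Decomposition 2: common = {B, C, E}, closure = {A, B, C, D, E, F} → lossless.
Decomposition 3: common = {B, D, E}, closure = {B, D, E, F} → lossy.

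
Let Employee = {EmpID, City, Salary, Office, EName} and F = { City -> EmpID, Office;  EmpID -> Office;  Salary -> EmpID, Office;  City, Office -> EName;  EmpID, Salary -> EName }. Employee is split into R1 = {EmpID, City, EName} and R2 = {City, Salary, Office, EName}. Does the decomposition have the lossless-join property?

Common attributes: R1 ∩ R2 = {City, EName}.
Closure of {City, EName}: City → EmpID, Office applies, adding EmpID, Office. So (City, EName)⁺ = {EmpID, City, Office, EName}.
This closure contains every attribute of R1, so R1 ∩ R2 → R1. The join is lossless.

Yes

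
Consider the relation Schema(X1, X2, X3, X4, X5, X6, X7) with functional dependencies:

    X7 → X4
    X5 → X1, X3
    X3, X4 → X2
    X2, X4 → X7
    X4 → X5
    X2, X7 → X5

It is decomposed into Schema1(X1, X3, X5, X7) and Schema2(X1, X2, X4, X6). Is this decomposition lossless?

No

Common attributes: Schema1 ∩ Schema2 = {X1}.
No dependency enlarges {X1}, so (X1)⁺ = {X1}.
The closure contains neither all of Schema1 = {X1, X3, X5, X7} nor all of Schema2 = {X1, X2, X4, X6}, so the common attributes are not a superkey of either fragment. The join is lossy.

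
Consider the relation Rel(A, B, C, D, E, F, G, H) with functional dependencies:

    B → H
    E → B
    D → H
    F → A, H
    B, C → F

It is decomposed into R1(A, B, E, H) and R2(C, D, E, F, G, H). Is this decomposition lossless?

No

Common attributes: R1 ∩ R2 = {E, H}.
Closure of {E, H}: E → B applies, adding B. So (E, H)⁺ = {B, E, H}.
The closure contains neither all of R1 = {A, B, E, H} nor all of R2 = {C, D, E, F, G, H}, so the common attributes are not a superkey of either fragment. The join is lossy.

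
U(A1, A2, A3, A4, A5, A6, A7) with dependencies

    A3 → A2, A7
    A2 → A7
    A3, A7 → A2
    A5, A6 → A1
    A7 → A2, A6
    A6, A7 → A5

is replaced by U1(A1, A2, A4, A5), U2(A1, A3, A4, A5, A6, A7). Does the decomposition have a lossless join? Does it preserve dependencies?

Lossless test: (A1, A4, A5)⁺ = {A1, A4, A5}, which is a superkey of neither fragment — lossy.
Dependency preservation: the restricted closure of {A3} across the fragments never reaches {A2, A7}, so A3 → A2, A7 cannot be enforced without a join — not preserved.

lossy and not dependency-preserving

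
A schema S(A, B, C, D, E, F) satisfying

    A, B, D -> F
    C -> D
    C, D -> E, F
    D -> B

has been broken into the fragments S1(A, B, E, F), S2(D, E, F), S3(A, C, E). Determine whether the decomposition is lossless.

No

Chase test. Columns are A, B, C, D, E, F; row i has aⱼ where attribute j ∈ Si, else bᵢⱼ.
Initial tableau (one row per fragment):
  row 1: a1 a2 b13 b14 a5 a6
  row 2: b21 b22 b23 a4 a5 a6
  row 3: a1 b32 a3 b34 a5 b36
No row becomes fully distinguished — the join is lossy.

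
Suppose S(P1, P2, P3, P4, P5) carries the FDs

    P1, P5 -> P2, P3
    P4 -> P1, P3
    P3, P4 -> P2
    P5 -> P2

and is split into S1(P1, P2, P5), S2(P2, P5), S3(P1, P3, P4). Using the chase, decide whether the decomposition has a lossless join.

No

Chase test. Columns are P1, P2, P3, P4, P5; row i has aⱼ where attribute j ∈ Si, else bᵢⱼ.
Initial tableau (one row per fragment):
  row 1: a1 a2 b13 b14 a5
  row 2: b21 a2 b23 b24 a5
  row 3: a1 b32 a3 a4 b35
No row becomes fully distinguished — the join is lossy.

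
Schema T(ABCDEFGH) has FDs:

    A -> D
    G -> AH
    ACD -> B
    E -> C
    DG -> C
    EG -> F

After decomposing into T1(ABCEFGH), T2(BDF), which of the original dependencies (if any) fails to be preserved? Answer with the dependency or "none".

A -> D

Check A → D: no single fragment contains all of {AD}, and the restricted closure of {A} across the fragments never reaches {D}.
G → AH is preserved.
ACD → B is preserved.
E → C is preserved.
DG → C is preserved.
EG → F is preserved.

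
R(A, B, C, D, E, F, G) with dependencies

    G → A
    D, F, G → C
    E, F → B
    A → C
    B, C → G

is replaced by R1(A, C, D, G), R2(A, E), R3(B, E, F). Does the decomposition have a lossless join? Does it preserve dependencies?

lossy and not dependency-preserving

Lossless test (chase): Rows 1 and 2 agree on A; apply A→C and equate their C entries. No row becomes fully distinguished — the join is lossy.
Dependency preservation: the restricted closure of {B, C} across the fragments never reaches {G}, so B, C → G cannot be enforced without a join — not preserved.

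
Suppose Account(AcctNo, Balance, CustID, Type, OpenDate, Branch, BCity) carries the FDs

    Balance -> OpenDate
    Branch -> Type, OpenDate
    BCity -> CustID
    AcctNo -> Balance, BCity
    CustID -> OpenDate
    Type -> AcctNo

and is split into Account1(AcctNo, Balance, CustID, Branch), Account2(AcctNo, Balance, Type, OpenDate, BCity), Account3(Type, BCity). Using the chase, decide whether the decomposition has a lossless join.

No

Chase test. Columns are AcctNo, Balance, CustID, Type, OpenDate, Branch, BCity; row i has aⱼ where attribute j ∈ Accounti, else bᵢⱼ.
Initial tableau (one row per fragment):
  row 1: a1 a2 a3 b14 b15 a6 b17
  row 2: a1 a2 b23 a4 a5 b26 a7
  row 3: b31 b32 b33 a4 b35 b36 a7
Rows 1 and 2 agree on Balance; apply Balance→OpenDate and equate their OpenDate entries.
Rows 2 and 3 agree on BCity; apply BCity→CustID and equate their CustID entries.
Rows 1 and 2 agree on AcctNo; apply AcctNo→Balance, BCity and equate their Balance, BCity entries.
Rows 2 and 3 agree on CustID; apply CustID→OpenDate and equate their OpenDate entries.
Rows 2 and 3 agree on Type; apply Type→AcctNo and equate their AcctNo entries.
Rows 1 and 2 agree on BCity; apply BCity→CustID and equate their CustID entries.
Rows 1 and 3 agree on AcctNo; apply AcctNo→Balance, BCity and equate their Balance, BCity entries.
No row becomes fully distinguished — the join is lossy.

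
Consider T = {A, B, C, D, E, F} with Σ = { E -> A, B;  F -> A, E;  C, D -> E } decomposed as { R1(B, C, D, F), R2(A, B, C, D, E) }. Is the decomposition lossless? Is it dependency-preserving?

lossless but not dependency-preserving

Lossless test: (B, C, D)⁺ = {A, B, C, D, E}, which contains all of one fragment — lossless.
Dependency preservation: the restricted closure of {F} across the fragments never reaches {A, E}, so F → A, E cannot be enforced without a join — not preserved.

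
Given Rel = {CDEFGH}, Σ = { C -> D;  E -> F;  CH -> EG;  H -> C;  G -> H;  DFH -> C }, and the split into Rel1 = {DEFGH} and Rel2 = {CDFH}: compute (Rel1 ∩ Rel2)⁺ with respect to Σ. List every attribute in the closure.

CDEFGH

Rel1 ∩ Rel2 = {DFH}.
H → C applies, adding C
CH → EG applies, adding EG
Closure: {CDEFGH}.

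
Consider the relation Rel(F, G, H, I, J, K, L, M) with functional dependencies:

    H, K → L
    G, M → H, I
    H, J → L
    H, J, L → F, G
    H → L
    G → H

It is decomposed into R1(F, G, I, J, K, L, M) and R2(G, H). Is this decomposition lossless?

Common attributes: R1 ∩ R2 = {G}.
Closure of {G}: G → H applies, adding H; H → L applies, adding L. So (G)⁺ = {G, H, L}.
This closure contains every attribute of R2, so R1 ∩ R2 → R2. The join is lossless.

Yes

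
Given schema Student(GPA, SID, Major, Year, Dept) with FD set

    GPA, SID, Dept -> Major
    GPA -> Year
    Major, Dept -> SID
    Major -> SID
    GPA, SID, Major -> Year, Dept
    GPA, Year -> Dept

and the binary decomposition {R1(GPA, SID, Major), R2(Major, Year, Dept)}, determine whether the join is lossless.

Common attributes: R1 ∩ R2 = {Major}.
Closure of {Major}: Major → SID applies, adding SID. So (Major)⁺ = {SID, Major}.
The closure contains neither all of R1 = {GPA, SID, Major} nor all of R2 = {Major, Year, Dept}, so the common attributes are not a superkey of either fragment. The join is lossy.

No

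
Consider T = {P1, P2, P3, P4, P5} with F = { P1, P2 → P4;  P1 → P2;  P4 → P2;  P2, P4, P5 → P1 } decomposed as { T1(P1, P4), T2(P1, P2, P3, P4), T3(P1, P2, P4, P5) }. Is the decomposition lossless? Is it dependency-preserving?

lossy but dependency-preserving

Lossless test (chase): Rows 1 and 2 agree on P1; apply P1→P2 and equate their P2 entries. No row becomes fully distinguished — the join is lossy.
Dependency preservation: every FD's attributes lie within a single fragment, so each can be enforced locally — preserved.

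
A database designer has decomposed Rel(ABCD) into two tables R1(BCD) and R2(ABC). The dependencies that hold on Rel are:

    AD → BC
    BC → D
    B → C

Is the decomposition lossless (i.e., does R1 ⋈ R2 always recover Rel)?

Common attributes: R1 ∩ R2 = {BC}.
Closure of {BC}: BC → D applies, adding D. So (BC)⁺ = {BCD}.
This closure contains every attribute of R1, so R1 ∩ R2 → R1. The join is lossless.

Yes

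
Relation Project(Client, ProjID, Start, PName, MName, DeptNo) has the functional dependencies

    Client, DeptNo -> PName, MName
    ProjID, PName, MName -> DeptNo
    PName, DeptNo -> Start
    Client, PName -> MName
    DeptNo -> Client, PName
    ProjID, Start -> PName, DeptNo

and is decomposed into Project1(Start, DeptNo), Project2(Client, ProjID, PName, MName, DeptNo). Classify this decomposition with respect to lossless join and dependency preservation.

Lossless test: (DeptNo)⁺ = {Client, Start, PName, MName, DeptNo}, which contains all of one fragment — lossless.
Dependency preservation: the restricted closure of {ProjID, Start} across the fragments never reaches {PName, DeptNo}, so ProjID, Start → PName, DeptNo cannot be enforced without a join — not preserved.

lossless but not dependency-preserving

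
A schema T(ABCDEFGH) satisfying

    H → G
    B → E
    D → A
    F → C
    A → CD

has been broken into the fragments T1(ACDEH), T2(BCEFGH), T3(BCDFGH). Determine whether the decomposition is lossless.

Chase test. Columns are ABCDEFGH; row i has aⱼ where attribute j ∈ Ti, else bᵢⱼ.
Initial tableau (one row per fragment):
  row 1: a1 b12 a3 a4 a5 b16 b17 a8
  row 2: b21 a2 a3 b24 a5 a6 a7 a8
  row 3: b31 a2 a3 a4 b35 a6 a7 a8
Rows 1 and 2 agree on H; apply H→G and equate their G entries.
Rows 2 and 3 agree on B; apply B→E and equate their E entries.
Rows 1 and 3 agree on D; apply D→A and equate their A entries.
Row 3 is now all distinguished symbols — the join is lossless.

Yes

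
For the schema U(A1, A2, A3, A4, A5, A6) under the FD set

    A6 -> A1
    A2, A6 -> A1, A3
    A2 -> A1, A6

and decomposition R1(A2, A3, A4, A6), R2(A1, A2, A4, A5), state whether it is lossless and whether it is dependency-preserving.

lossless but not dependency-preserving

Lossless test: (A2, A4)⁺ = {A1, A2, A3, A4, A6}, which contains all of one fragment — lossless.
Dependency preservation: the restricted closure of {A6} across the fragments never reaches {A1}, so A6 → A1 cannot be enforced without a join — not preserved.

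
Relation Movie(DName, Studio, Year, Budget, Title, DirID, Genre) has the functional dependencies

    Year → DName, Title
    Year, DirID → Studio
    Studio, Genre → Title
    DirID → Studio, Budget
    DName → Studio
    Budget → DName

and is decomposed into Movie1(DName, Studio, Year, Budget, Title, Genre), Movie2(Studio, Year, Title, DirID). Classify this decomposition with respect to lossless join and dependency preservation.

lossy and not dependency-preserving

Lossless test: (Studio, Year, Title)⁺ = {DName, Studio, Year, Title}, which is a superkey of neither fragment — lossy.
Dependency preservation: the restricted closure of {DirID} across the fragments never reaches {Studio, Budget}, so DirID → Studio, Budget cannot be enforced without a join — not preserved.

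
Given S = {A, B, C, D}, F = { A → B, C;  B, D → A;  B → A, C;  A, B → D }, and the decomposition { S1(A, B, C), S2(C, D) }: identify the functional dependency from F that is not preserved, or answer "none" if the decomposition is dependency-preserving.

Check A, B → D: no single fragment contains all of {A, B, D}, and the restricted closure of {A, B} across the fragments never reaches {D}.
A → B, C is preserved.
B, D → A is preserved.
B → A, C is preserved.

A, B → D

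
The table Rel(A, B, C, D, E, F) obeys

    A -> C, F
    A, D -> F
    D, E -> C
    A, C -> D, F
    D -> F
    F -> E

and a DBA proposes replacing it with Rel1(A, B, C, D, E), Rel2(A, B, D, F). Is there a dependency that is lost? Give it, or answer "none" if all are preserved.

Check F → E: no single fragment contains all of {E, F}, and the restricted closure of {F} across the fragments never reaches {E}.
A → C, F is preserved.
A, D → F is preserved.
D, E → C is preserved.
A, C → D, F is preserved.
D → F is preserved.

F -> E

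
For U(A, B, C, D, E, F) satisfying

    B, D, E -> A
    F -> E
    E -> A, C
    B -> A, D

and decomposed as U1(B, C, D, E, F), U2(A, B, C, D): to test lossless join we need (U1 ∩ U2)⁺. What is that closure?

A, B, C, D

U1 ∩ U2 = {B, C, D}.
B → A, D applies, adding A
Closure: {A, B, C, D}.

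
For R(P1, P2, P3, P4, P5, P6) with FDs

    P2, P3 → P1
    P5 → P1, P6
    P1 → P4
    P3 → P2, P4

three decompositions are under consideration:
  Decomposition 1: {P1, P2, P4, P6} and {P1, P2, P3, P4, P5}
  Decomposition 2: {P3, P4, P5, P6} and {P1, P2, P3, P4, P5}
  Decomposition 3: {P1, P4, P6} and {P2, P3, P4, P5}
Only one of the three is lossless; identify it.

Decomposition 2

Decomposition 1: common = {P1, P2, P4}, closure = {P1, P2, P4} → lossy.
Decomposition 2: common = {P3, P4, P5}, closure = {P1, P2, P3, P4, P5, P6} → lossless.
Decomposition 3: common = {P4}, closure = {P4} → lossy.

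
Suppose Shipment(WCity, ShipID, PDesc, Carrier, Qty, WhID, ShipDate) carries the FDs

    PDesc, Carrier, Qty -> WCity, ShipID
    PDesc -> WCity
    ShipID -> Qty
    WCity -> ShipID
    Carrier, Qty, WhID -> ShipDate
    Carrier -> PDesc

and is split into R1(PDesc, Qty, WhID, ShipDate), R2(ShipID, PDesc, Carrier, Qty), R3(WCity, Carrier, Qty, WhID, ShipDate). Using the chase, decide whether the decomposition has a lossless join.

Chase test. Columns are WCity, ShipID, PDesc, Carrier, Qty, WhID, ShipDate; row i has aⱼ where attribute j ∈ Ri, else bᵢⱼ.
Initial tableau (one row per fragment):
  row 1: b11 b12 a3 b14 a5 a6 a7
  row 2: b21 a2 a3 a4 a5 b26 b27
  row 3: a1 b32 b33 a4 a5 a6 a7
Rows 1 and 2 agree on PDesc; apply PDesc→WCity and equate their WCity entries.
Rows 1 and 2 agree on WCity; apply WCity→ShipID and equate their ShipID entries.
Rows 2 and 3 agree on Carrier; apply Carrier→PDesc and equate their PDesc entries.
Rows 2 and 3 agree on PDesc, Carrier, Qty; apply PDesc, Carrier, Qty→WCity, ShipID and equate their WCity, ShipID entries.
Row 3 is now all distinguished symbols — the join is lossless.

Yes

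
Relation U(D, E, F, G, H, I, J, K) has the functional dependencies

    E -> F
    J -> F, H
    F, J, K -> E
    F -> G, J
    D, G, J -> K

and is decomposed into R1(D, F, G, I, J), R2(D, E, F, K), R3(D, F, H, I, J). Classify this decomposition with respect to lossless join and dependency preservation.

lossless and dependency-preserving

Lossless test (chase): Rows 1 and 3 agree on J; apply J→F, H and equate their F, H entries. Rows 1 and 2 agree on F; apply F→G, J and equate their G, J entries. Rows 1 and 3 agree on F; apply F→G, J and equate their G, J entries. Rows 1 and 2 agree on D, G, J; apply D, G, J→K and equate their K entries. Rows 1 and 3 agree on D, G, J; apply D, G, J→K and equate their K entries. Rows 1 and 2 agree on J; apply J→F, H and equate their F, H entries. Rows 1 and 2 agree on F, J, K; apply F, J, K→E and equate their E entries. Rows 1 and 3 agree on F, J, K; apply F, J, K→E and equate their E entries. Row 1 is now all distinguished symbols — the join is lossless.
Dependency preservation: F, J, K → E; D, G, J → K are not contained in any single fragment, but the restricted closure of each left-hand side across the fragments still reaches the right-hand side; the remaining FDs each lie inside some fragment. All dependencies are preserved.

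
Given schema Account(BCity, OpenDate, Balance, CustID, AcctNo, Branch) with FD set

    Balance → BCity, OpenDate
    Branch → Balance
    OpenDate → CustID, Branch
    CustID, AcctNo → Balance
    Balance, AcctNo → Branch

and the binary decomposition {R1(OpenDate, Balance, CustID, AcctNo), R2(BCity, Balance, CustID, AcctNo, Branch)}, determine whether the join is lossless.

Yes

Common attributes: R1 ∩ R2 = {Balance, CustID, AcctNo}.
Closure of {Balance, CustID, AcctNo}: Balance → BCity, OpenDate applies, adding BCity, OpenDate; OpenDate → CustID, Branch applies, adding Branch. So (Balance, CustID, AcctNo)⁺ = {BCity, OpenDate, Balance, CustID, AcctNo, Branch}.
This closure contains every attribute of R1, so R1 ∩ R2 → R1. The join is lossless.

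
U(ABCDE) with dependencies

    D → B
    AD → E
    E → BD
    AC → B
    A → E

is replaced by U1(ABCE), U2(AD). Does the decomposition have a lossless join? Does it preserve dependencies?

Lossless test: (A)⁺ = {ABDE}, which contains all of one fragment — lossless.
Dependency preservation: the restricted closure of {D} across the fragments never reaches {B}, so D → B cannot be enforced without a join — not preserved.

lossless but not dependency-preserving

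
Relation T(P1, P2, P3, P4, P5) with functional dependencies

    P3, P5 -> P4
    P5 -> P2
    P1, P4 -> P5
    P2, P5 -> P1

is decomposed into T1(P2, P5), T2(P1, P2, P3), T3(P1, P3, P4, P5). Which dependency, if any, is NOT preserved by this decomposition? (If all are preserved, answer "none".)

none

P3, P5 → P4 lies within T3.
P5 → P2 lies within T1.
P1, P4 → P5 lies within T3.
P2, P5 → P1: restricted closure across fragments reaches P1.
Every dependency is enforceable on the fragments, so the decomposition is dependency-preserving.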